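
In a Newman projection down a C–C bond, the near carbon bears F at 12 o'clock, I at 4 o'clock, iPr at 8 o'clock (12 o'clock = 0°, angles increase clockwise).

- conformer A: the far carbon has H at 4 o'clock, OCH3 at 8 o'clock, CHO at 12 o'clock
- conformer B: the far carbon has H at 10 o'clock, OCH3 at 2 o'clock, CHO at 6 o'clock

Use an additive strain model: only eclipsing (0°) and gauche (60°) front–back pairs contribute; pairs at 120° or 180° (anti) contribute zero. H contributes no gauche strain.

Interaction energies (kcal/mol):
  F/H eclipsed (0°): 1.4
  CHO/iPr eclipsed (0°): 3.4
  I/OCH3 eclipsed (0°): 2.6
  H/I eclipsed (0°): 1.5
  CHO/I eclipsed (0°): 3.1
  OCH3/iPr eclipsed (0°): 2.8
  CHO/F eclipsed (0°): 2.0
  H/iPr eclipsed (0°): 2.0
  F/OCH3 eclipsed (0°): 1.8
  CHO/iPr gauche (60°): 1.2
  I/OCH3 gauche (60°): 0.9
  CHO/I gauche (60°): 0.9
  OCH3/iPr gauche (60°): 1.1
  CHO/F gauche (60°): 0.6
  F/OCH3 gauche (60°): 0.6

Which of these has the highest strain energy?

A (eclipsed): F–CHO eclipsed, I–H eclipsed, iPr–OCH3 eclipsed; 2.0 + 1.5 + 2.8 = 6.3 kcal/mol.
B (staggered): F–OCH3 gauche, I–OCH3 gauche, I–CHO gauche, iPr–CHO gauche; 0.6 + 0.9 + 0.9 + 1.2 = 3.6 kcal/mol.
A has the highest total (6.3 kcal/mol).

A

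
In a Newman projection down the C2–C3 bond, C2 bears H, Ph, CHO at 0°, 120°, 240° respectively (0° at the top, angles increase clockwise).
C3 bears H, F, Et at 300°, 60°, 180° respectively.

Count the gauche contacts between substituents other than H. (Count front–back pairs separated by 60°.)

Non-H gauche pairs: Ph(120°)/F(60°); Ph(120°)/Et(180°); CHO(240°)/Et(180°) — 3 interactions.

3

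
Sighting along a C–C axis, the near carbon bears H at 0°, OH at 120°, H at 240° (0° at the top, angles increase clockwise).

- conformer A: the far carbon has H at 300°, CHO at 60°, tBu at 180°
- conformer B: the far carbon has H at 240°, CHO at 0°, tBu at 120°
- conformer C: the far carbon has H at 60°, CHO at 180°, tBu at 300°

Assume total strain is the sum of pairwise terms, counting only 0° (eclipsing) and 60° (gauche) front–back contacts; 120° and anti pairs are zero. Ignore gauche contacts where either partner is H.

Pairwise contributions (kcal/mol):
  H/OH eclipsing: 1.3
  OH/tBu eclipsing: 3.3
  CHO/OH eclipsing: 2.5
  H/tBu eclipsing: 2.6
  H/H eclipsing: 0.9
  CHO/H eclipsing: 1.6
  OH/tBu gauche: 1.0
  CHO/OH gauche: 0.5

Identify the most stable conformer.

A (staggered): OH–CHO gauche, OH–tBu gauche; 0.5 + 1.0 = 1.5 kcal/mol.
B (eclipsed): H–CHO eclipsed, OH–tBu eclipsed, H–H eclipsed; 1.6 + 3.3 + 0.9 = 5.8 kcal/mol.
C (staggered): OH–CHO gauche; 0.5 = 0.5 kcal/mol.
C has the lowest total (0.5 kcal/mol).

C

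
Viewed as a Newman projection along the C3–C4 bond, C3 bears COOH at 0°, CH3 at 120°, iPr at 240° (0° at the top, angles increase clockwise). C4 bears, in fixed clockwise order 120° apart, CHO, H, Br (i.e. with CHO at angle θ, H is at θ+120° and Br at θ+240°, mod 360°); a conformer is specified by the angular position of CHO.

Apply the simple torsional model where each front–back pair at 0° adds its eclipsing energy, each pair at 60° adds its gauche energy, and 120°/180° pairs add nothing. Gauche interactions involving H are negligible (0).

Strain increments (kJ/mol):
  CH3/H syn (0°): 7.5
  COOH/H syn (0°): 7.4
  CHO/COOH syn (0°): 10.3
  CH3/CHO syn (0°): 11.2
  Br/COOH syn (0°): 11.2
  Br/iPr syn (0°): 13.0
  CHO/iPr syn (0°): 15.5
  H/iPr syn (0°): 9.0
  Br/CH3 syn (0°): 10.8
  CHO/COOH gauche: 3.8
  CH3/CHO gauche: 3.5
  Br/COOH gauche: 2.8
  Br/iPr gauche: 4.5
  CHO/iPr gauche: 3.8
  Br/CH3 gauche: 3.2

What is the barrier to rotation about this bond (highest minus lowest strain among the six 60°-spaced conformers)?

20.4 kJ/mol

CHO at 0° (eclipsed): COOH(0°)/CHO(0°) eclipsed 10.3; CH3(120°)/H(120°) eclipsed 7.5; iPr(240°)/Br(240°) eclipsed 13.0 → 30.8 kJ/mol.
CHO at 60° (staggered): COOH(0°)/CHO(60°) gauche 3.8; COOH(0°)/Br(300°) gauche 2.8; CH3(120°)/CHO(60°) gauche 3.5; iPr(240°)/Br(300°) gauche 4.5 → 14.6 kJ/mol.
CHO at 120° (eclipsed): COOH(0°)/Br(0°) eclipsed 11.2; CH3(120°)/CHO(120°) eclipsed 11.2; iPr(240°)/H(240°) eclipsed 9.0 → 31.4 kJ/mol.
CHO at 180° (staggered): COOH(0°)/Br(60°) gauche 2.8; CH3(120°)/CHO(180°) gauche 3.5; CH3(120°)/Br(60°) gauche 3.2; iPr(240°)/CHO(180°) gauche 3.8 → 13.3 kJ/mol.
CHO at 240° (eclipsed): COOH(0°)/H(0°) eclipsed 7.4; CH3(120°)/Br(120°) eclipsed 10.8; iPr(240°)/CHO(240°) eclipsed 15.5 → 33.7 kJ/mol.
CHO at 300° (staggered): COOH(0°)/CHO(300°) gauche 3.8; CH3(120°)/Br(180°) gauche 3.2; iPr(240°)/CHO(300°) gauche 3.8; iPr(240°)/Br(180°) gauche 4.5 → 15.3 kJ/mol.
Max at 240° (33.7 kJ/mol), min at 180° (13.3 kJ/mol); barrier = 20.4 kJ/mol.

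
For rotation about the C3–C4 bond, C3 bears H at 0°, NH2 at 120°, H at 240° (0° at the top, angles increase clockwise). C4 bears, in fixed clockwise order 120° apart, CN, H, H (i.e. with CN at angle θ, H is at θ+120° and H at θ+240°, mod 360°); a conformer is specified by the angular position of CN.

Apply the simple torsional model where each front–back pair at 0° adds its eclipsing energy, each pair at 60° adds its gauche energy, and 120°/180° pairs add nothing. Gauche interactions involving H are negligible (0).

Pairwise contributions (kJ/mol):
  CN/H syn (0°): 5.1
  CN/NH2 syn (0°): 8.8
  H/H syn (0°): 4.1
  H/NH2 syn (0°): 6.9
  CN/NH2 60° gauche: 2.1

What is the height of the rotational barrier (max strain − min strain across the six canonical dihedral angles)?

17.0 kJ/mol

CN at 0° (eclipsed): H–CN eclipsed, NH2–H eclipsed, H–H eclipsed; 5.1 + 6.9 + 4.1 = 16.1 kJ/mol.
CN at 60° (staggered): NH2–CN gauche; 2.1 = 2.1 kJ/mol.
CN at 120° (eclipsed): H–H eclipsed, NH2–CN eclipsed, H–H eclipsed; 4.1 + 8.8 + 4.1 = 17.0 kJ/mol.
CN at 180° (staggered): NH2–CN gauche; 2.1 = 2.1 kJ/mol.
CN at 240° (eclipsed): H–H eclipsed, NH2–H eclipsed, H–CN eclipsed; 4.1 + 6.9 + 5.1 = 16.1 kJ/mol.
CN at 300° (staggered): no non-H gauche contacts → 0.0 kJ/mol.
Max at 120° (17.0 kJ/mol), min at 300° (0.0 kJ/mol); barrier = 17.0 kJ/mol.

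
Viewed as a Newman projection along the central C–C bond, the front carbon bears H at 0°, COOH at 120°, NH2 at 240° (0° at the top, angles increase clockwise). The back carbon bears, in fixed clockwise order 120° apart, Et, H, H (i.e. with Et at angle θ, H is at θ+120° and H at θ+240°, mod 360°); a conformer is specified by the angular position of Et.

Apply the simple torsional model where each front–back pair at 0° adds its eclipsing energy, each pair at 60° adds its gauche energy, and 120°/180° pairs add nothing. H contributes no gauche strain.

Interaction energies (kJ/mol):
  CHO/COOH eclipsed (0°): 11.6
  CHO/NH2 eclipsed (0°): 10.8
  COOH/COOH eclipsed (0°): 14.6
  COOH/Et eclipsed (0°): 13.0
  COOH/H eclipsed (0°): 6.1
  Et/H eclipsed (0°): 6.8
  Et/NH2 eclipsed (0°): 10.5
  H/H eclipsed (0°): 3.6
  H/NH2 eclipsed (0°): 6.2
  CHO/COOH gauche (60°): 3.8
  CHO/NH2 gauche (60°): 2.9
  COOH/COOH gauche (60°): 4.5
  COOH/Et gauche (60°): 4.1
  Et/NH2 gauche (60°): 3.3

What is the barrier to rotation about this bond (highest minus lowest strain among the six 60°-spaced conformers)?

19.5 kJ/mol

Et at 0° (eclipsed): H(0°)/Et(0°) eclipsed 6.8; COOH(120°)/H(120°) eclipsed 6.1; NH2(240°)/H(240°) eclipsed 6.2 → 19.1 kJ/mol.
Et at 60° (staggered): COOH(120°)/Et(60°) gauche 4.1 → 4.1 kJ/mol.
Et at 120° (eclipsed): H(0°)/H(0°) eclipsed 3.6; COOH(120°)/Et(120°) eclipsed 13.0; NH2(240°)/H(240°) eclipsed 6.2 → 22.8 kJ/mol.
Et at 180° (staggered): COOH(120°)/Et(180°) gauche 4.1; NH2(240°)/Et(180°) gauche 3.3 → 7.4 kJ/mol.
Et at 240° (eclipsed): H(0°)/H(0°) eclipsed 3.6; COOH(120°)/H(120°) eclipsed 6.1; NH2(240°)/Et(240°) eclipsed 10.5 → 20.2 kJ/mol.
Et at 300° (staggered): NH2(240°)/Et(300°) gauche 3.3 → 3.3 kJ/mol.
Max at 120° (22.8 kJ/mol), min at 300° (3.3 kJ/mol); barrier = 19.5 kJ/mol.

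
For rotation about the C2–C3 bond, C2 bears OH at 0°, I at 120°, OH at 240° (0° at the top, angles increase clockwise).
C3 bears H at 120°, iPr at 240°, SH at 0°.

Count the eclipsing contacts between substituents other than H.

2

Non-H eclipsing pairs: OH(0°)/SH(0°); OH(240°)/iPr(240°) — 2 interactions.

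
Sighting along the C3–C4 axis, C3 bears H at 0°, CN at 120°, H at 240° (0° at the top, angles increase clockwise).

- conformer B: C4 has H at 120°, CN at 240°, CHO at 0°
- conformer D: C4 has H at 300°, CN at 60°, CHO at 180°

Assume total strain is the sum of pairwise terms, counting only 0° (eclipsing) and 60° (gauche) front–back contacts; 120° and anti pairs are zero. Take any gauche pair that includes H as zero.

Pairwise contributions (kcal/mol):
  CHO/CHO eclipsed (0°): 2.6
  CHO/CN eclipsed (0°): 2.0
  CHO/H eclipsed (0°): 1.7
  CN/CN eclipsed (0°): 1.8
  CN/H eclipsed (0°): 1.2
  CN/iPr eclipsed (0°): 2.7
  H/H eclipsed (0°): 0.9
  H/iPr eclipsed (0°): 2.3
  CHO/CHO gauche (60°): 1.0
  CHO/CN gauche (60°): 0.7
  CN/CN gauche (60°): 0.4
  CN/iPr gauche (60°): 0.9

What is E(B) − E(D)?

B (eclipsed): H(0°)/CHO(0°) eclipsed 1.7; CN(120°)/H(120°) eclipsed 1.2; H(240°)/CN(240°) eclipsed 1.2 → 4.1 kcal/mol.
D (staggered): CN(120°)/CN(60°) gauche 0.4; CN(120°)/CHO(180°) gauche 0.7 → 1.1 kcal/mol.
E(B) − E(D) = 4.1 − 1.1 = +3.0 kcal/mol.

+3.0 kcal/mol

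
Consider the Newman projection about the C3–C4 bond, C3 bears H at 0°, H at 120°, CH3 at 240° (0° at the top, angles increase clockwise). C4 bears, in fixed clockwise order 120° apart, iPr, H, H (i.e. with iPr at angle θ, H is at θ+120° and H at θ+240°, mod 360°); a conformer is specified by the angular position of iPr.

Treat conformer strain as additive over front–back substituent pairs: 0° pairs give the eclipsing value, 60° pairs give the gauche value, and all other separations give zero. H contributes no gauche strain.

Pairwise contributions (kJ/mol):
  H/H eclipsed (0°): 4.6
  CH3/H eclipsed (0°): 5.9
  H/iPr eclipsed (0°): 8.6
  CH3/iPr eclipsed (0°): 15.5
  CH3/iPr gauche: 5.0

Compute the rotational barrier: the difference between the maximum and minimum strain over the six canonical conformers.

24.7 kJ/mol

iPr at 0° (eclipsed): H–iPr eclipsed, H–H eclipsed, CH3–H eclipsed; 8.6 + 4.6 + 5.9 = 19.1 kJ/mol.
iPr at 60° (staggered): no non-H gauche contacts → 0.0 kJ/mol.
iPr at 120° (eclipsed): H–H eclipsed, H–iPr eclipsed, CH3–H eclipsed; 4.6 + 8.6 + 5.9 = 19.1 kJ/mol.
iPr at 180° (staggered): CH3–iPr gauche; 5.0 = 5.0 kJ/mol.
iPr at 240° (eclipsed): H–H eclipsed, H–H eclipsed, CH3–iPr eclipsed; 4.6 + 4.6 + 15.5 = 24.7 kJ/mol.
iPr at 300° (staggered): CH3–iPr gauche; 5.0 = 5.0 kJ/mol.
Max at 240° (24.7 kJ/mol), min at 60° (0.0 kJ/mol); barrier = 24.7 kJ/mol.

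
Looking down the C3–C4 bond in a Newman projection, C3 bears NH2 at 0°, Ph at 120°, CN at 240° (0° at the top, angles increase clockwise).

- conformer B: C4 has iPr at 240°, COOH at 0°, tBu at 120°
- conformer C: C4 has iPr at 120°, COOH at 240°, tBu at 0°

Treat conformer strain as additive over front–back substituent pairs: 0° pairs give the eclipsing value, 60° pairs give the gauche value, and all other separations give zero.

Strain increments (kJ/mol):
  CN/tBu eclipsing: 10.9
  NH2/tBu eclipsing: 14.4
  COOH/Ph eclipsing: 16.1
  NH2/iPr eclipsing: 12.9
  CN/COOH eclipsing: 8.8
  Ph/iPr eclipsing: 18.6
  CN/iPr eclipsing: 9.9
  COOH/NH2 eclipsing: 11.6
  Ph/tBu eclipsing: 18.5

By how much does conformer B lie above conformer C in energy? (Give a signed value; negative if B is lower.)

B (eclipsed): NH2–COOH eclipsed, Ph–tBu eclipsed, CN–iPr eclipsed; 11.6 + 18.5 + 9.9 = 40.0 kJ/mol.
C (eclipsed): NH2–tBu eclipsed, Ph–iPr eclipsed, CN–COOH eclipsed; 14.4 + 18.6 + 8.8 = 41.8 kJ/mol.
E(B) − E(C) = 40.0 − 41.8 = -1.8 kJ/mol.

-1.8 kJ/mol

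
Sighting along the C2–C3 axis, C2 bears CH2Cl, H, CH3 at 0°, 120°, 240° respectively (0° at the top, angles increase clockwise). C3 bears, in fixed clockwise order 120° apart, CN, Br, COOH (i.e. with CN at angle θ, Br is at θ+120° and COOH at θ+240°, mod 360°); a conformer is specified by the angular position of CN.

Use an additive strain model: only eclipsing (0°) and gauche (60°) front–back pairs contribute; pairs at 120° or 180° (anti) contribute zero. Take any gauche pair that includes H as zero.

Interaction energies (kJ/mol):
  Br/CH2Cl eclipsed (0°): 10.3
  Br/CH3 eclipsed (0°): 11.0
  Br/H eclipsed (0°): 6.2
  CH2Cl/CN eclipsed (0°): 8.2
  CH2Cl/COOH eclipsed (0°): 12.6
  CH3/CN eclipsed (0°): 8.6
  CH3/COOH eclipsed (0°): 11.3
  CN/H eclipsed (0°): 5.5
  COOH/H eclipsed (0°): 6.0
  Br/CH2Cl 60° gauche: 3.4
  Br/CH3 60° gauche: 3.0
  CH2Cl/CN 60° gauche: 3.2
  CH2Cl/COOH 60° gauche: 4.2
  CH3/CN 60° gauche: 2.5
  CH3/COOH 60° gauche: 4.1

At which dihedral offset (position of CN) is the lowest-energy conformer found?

CN at 0° is eclipsed. CH2Cl at 0° is eclipsed with CN at 0° (8.2); H at 120° is eclipsed with Br at 120° (6.2); CH3 at 240° is eclipsed with COOH at 240° (11.3). Total 25.7 kJ/mol.
CN at 60° is staggered. CH2Cl at 0° is gauche with CN at 60° (3.2); CH2Cl at 0° is gauche with COOH at 300° (4.2); CH3 at 240° is gauche with Br at 180° (3.0); CH3 at 240° is gauche with COOH at 300° (4.1). Total 14.5 kJ/mol.
CN at 120° is eclipsed. CH2Cl at 0° is eclipsed with COOH at 0° (12.6); H at 120° is eclipsed with CN at 120° (5.5); CH3 at 240° is eclipsed with Br at 240° (11.0). Total 29.1 kJ/mol.
CN at 180° is staggered. CH2Cl at 0° is gauche with Br at 300° (3.4); CH2Cl at 0° is gauche with COOH at 60° (4.2); CH3 at 240° is gauche with CN at 180° (2.5); CH3 at 240° is gauche with Br at 300° (3.0). Total 13.1 kJ/mol.
CN at 240° is eclipsed. CH2Cl at 0° is eclipsed with Br at 0° (10.3); H at 120° is eclipsed with COOH at 120° (6.0); CH3 at 240° is eclipsed with CN at 240° (8.6). Total 24.9 kJ/mol.
CN at 300° is staggered. CH2Cl at 0° is gauche with CN at 300° (3.2); CH2Cl at 0° is gauche with Br at 60° (3.4); CH3 at 240° is gauche with CN at 300° (2.5); CH3 at 240° is gauche with COOH at 180° (4.1). Total 13.2 kJ/mol.
The minimum (13.1 kJ/mol) occurs with CN at 180°.

180°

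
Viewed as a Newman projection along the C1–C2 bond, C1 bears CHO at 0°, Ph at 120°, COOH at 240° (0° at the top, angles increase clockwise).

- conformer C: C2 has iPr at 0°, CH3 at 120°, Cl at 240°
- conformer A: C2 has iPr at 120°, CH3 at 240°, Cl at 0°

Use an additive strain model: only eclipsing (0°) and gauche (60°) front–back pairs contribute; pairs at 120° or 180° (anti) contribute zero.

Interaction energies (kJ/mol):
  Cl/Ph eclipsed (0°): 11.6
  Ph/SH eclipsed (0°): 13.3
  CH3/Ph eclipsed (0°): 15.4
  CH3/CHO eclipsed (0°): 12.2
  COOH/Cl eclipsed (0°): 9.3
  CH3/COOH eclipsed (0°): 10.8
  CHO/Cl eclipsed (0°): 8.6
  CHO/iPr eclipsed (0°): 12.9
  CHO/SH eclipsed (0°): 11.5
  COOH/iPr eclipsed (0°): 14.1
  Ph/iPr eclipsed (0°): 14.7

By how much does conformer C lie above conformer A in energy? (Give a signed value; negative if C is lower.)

+3.5 kJ/mol

C (eclipsed): CHO(0°)/iPr(0°) eclipsed 12.9; Ph(120°)/CH3(120°) eclipsed 15.4; COOH(240°)/Cl(240°) eclipsed 9.3 → 37.6 kJ/mol.
A (eclipsed): CHO(0°)/Cl(0°) eclipsed 8.6; Ph(120°)/iPr(120°) eclipsed 14.7; COOH(240°)/CH3(240°) eclipsed 10.8 → 34.1 kJ/mol.
E(C) − E(A) = 37.6 − 34.1 = +3.5 kJ/mol.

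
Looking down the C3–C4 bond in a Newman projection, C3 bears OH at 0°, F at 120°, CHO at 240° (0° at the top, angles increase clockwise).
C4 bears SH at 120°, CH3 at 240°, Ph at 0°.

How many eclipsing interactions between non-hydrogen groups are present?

Non-H eclipsing pairs: OH(0°)/Ph(0°); F(120°)/SH(120°); CHO(240°)/CH3(240°) — 3 interactions.

3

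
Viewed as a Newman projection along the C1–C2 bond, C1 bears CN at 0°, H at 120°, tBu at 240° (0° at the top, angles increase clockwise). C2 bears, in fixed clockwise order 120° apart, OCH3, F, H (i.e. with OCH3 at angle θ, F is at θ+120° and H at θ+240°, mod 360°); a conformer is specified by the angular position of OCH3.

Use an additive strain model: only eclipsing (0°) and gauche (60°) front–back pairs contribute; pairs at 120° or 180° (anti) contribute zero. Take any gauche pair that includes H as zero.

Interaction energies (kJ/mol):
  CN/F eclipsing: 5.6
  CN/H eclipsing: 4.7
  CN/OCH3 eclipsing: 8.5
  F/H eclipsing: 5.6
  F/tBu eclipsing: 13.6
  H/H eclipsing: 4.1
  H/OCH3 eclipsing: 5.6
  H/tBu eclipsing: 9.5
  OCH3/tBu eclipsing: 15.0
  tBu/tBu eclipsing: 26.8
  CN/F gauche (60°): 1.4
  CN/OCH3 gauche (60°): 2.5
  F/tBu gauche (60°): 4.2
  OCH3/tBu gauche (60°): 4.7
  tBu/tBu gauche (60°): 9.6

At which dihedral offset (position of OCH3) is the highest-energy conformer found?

OCH3 at 0° is eclipsed. CN at 0° is eclipsed with OCH3 at 0° (8.5); H at 120° is eclipsed with F at 120° (5.6); tBu at 240° is eclipsed with H at 240° (9.5). Total 23.6 kJ/mol.
OCH3 at 60° is staggered. CN at 0° is gauche with OCH3 at 60° (2.5); tBu at 240° is gauche with F at 180° (4.2). Total 6.7 kJ/mol.
OCH3 at 120° is eclipsed. CN at 0° is eclipsed with H at 0° (4.7); H at 120° is eclipsed with OCH3 at 120° (5.6); tBu at 240° is eclipsed with F at 240° (13.6). Total 23.9 kJ/mol.
OCH3 at 180° is staggered. CN at 0° is gauche with F at 300° (1.4); tBu at 240° is gauche with OCH3 at 180° (4.7); tBu at 240° is gauche with F at 300° (4.2). Total 10.3 kJ/mol.
OCH3 at 240° is eclipsed. CN at 0° is eclipsed with F at 0° (5.6); H at 120° is eclipsed with H at 120° (4.1); tBu at 240° is eclipsed with OCH3 at 240° (15.0). Total 24.7 kJ/mol.
OCH3 at 300° is staggered. CN at 0° is gauche with OCH3 at 300° (2.5); CN at 0° is gauche with F at 60° (1.4); tBu at 240° is gauche with OCH3 at 300° (4.7). Total 8.6 kJ/mol.
The maximum (24.7 kJ/mol) occurs with OCH3 at 240°.

240°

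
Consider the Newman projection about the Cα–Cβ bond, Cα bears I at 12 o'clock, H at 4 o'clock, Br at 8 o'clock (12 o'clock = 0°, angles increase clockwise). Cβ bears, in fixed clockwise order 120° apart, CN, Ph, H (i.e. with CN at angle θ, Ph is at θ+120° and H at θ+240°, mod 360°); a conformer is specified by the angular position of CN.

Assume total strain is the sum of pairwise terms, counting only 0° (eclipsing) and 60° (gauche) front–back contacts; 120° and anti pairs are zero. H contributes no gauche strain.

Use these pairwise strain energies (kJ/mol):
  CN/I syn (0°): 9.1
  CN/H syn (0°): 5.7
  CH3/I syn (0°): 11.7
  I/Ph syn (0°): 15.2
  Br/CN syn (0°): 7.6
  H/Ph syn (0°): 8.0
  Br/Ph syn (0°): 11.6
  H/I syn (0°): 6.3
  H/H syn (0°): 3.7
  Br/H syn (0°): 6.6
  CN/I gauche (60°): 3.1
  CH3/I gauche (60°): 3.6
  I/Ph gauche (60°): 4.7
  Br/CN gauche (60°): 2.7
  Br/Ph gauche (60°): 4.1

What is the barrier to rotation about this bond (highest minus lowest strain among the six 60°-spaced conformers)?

19.3 kJ/mol

CN at 0° is eclipsed. I at 0° is eclipsed with CN at 0° (9.1); H at 120° is eclipsed with Ph at 120° (8.0); Br at 240° is eclipsed with H at 240° (6.6). Total 23.7 kJ/mol.
CN at 60° is staggered. I at 0° is gauche with CN at 60° (3.1); Br at 240° is gauche with Ph at 180° (4.1). Total 7.2 kJ/mol.
CN at 120° is eclipsed. I at 0° is eclipsed with H at 0° (6.3); H at 120° is eclipsed with CN at 120° (5.7); Br at 240° is eclipsed with Ph at 240° (11.6). Total 23.6 kJ/mol.
CN at 180° is staggered. I at 0° is gauche with Ph at 300° (4.7); Br at 240° is gauche with CN at 180° (2.7); Br at 240° is gauche with Ph at 300° (4.1). Total 11.5 kJ/mol.
CN at 240° is eclipsed. I at 0° is eclipsed with Ph at 0° (15.2); H at 120° is eclipsed with H at 120° (3.7); Br at 240° is eclipsed with CN at 240° (7.6). Total 26.5 kJ/mol.
CN at 300° is staggered. I at 0° is gauche with CN at 300° (3.1); I at 0° is gauche with Ph at 60° (4.7); Br at 240° is gauche with CN at 300° (2.7). Total 10.5 kJ/mol.
Max at 240° (26.5 kJ/mol), min at 60° (7.2 kJ/mol); barrier = 19.3 kJ/mol.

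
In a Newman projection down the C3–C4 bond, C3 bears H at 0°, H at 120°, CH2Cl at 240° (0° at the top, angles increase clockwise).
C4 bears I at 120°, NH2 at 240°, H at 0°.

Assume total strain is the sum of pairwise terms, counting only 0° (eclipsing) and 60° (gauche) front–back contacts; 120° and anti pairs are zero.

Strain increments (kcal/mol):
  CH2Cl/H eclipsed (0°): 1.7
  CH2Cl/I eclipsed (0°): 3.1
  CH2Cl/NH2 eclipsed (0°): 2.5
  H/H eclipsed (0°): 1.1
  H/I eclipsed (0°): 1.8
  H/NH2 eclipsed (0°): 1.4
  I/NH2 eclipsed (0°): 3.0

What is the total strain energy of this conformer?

This conformer is eclipsed. H at 0° is eclipsed with H at 0° (1.1); H at 120° is eclipsed with I at 120° (1.8); CH2Cl at 240° is eclipsed with NH2 at 240° (2.5). Total 5.4 kcal/mol.

5.4 kcal/mol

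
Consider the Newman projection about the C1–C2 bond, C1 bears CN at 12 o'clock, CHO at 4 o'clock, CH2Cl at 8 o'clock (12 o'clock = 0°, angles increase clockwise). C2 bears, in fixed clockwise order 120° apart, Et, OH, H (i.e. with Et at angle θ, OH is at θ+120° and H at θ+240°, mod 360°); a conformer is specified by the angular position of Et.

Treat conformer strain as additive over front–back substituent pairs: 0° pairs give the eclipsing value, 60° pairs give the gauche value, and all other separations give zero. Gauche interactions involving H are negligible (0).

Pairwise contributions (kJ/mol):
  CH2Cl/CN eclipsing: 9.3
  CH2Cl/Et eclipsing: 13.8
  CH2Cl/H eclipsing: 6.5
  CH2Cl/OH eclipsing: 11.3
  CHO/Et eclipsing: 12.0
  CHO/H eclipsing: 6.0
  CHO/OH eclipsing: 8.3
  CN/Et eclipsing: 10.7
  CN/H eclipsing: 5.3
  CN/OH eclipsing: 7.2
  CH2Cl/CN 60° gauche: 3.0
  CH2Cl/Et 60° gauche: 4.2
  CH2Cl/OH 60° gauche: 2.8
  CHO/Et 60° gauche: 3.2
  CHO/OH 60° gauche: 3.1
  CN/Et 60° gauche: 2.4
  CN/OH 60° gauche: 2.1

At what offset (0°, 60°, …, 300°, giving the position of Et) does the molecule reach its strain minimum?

60°

Et at 0° (eclipsed): CN(0°)/Et(0°) eclipsed 10.7; CHO(120°)/OH(120°) eclipsed 8.3; CH2Cl(240°)/H(240°) eclipsed 6.5 → 25.5 kJ/mol.
Et at 60° (staggered): CN(0°)/Et(60°) gauche 2.4; CHO(120°)/Et(60°) gauche 3.2; CHO(120°)/OH(180°) gauche 3.1; CH2Cl(240°)/OH(180°) gauche 2.8 → 11.5 kJ/mol.
Et at 120° (eclipsed): CN(0°)/H(0°) eclipsed 5.3; CHO(120°)/Et(120°) eclipsed 12.0; CH2Cl(240°)/OH(240°) eclipsed 11.3 → 28.6 kJ/mol.
Et at 180° (staggered): CN(0°)/OH(300°) gauche 2.1; CHO(120°)/Et(180°) gauche 3.2; CH2Cl(240°)/Et(180°) gauche 4.2; CH2Cl(240°)/OH(300°) gauche 2.8 → 12.3 kJ/mol.
Et at 240° (eclipsed): CN(0°)/OH(0°) eclipsed 7.2; CHO(120°)/H(120°) eclipsed 6.0; CH2Cl(240°)/Et(240°) eclipsed 13.8 → 27.0 kJ/mol.
Et at 300° (staggered): CN(0°)/Et(300°) gauche 2.4; CN(0°)/OH(60°) gauche 2.1; CHO(120°)/OH(60°) gauche 3.1; CH2Cl(240°)/Et(300°) gauche 4.2 → 11.8 kJ/mol.
The minimum (11.5 kJ/mol) occurs with Et at 60°.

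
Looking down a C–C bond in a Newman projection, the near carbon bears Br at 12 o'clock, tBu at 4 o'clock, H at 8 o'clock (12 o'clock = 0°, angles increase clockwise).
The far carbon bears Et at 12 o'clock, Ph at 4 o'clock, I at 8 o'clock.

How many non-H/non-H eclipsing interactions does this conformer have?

2

Non-H eclipsing pairs: Br(0°)/Et(0°); tBu(120°)/Ph(120°) — 2 interactions.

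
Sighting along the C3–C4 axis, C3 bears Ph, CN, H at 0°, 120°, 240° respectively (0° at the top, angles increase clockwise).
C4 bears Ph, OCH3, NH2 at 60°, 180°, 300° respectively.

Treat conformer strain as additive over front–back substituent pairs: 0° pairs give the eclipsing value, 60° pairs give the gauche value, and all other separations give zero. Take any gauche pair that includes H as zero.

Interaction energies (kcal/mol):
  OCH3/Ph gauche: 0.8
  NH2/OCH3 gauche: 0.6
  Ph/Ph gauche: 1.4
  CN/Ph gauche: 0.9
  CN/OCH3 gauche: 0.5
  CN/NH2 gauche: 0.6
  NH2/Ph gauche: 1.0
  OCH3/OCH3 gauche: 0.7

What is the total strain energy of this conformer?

This conformer (staggered): Ph(0°)/Ph(60°) gauche 1.4; Ph(0°)/NH2(300°) gauche 1.0; CN(120°)/Ph(60°) gauche 0.9; CN(120°)/OCH3(180°) gauche 0.5 → 3.8 kcal/mol.

3.8 kcal/mol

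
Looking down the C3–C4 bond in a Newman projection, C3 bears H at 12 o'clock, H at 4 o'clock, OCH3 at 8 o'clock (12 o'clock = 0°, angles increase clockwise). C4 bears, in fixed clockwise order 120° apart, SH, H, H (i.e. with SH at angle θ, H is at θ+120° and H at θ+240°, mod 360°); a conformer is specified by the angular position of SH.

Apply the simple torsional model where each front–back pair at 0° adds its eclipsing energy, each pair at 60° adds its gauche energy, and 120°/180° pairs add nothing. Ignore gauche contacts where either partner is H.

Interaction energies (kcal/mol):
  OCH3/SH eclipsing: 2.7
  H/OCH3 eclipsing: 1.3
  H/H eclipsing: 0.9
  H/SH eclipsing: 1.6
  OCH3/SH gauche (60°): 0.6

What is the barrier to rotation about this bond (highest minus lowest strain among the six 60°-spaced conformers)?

SH at 0° (eclipsed): H–SH eclipsed, H–H eclipsed, OCH3–H eclipsed; 1.6 + 0.9 + 1.3 = 3.8 kcal/mol.
SH at 60° (staggered): no non-H gauche contacts → 0.0 kcal/mol.
SH at 120° (eclipsed): H–H eclipsed, H–SH eclipsed, OCH3–H eclipsed; 0.9 + 1.6 + 1.3 = 3.8 kcal/mol.
SH at 180° (staggered): OCH3–SH gauche; 0.6 = 0.6 kcal/mol.
SH at 240° (eclipsed): H–H eclipsed, H–H eclipsed, OCH3–SH eclipsed; 0.9 + 0.9 + 2.7 = 4.5 kcal/mol.
SH at 300° (staggered): OCH3–SH gauche; 0.6 = 0.6 kcal/mol.
Max at 240° (4.5 kcal/mol), min at 60° (0.0 kcal/mol); barrier = 4.5 kcal/mol.

4.5 kcal/mol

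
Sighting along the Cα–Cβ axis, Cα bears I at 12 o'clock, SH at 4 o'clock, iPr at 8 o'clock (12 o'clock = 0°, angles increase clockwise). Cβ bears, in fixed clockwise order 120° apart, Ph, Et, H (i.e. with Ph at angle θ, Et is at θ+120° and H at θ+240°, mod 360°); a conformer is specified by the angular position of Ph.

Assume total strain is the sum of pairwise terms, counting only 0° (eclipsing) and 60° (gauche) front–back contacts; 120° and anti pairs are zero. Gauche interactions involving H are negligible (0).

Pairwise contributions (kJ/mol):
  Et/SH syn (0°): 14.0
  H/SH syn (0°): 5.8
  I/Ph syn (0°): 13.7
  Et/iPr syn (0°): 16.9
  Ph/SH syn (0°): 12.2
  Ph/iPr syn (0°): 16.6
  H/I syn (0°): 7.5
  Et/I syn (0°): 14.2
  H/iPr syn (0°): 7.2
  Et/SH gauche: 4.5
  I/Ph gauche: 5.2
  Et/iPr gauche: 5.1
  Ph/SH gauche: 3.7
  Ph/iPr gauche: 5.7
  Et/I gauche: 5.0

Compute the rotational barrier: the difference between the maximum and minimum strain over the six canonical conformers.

18.1 kJ/mol

Ph at 0° (eclipsed): I–Ph eclipsed, SH–Et eclipsed, iPr–H eclipsed; 13.7 + 14.0 + 7.2 = 34.9 kJ/mol.
Ph at 60° (staggered): I–Ph gauche, SH–Ph gauche, SH–Et gauche, iPr–Et gauche; 5.2 + 3.7 + 4.5 + 5.1 = 18.5 kJ/mol.
Ph at 120° (eclipsed): I–H eclipsed, SH–Ph eclipsed, iPr–Et eclipsed; 7.5 + 12.2 + 16.9 = 36.6 kJ/mol.
Ph at 180° (staggered): I–Et gauche, SH–Ph gauche, iPr–Ph gauche, iPr–Et gauche; 5.0 + 3.7 + 5.7 + 5.1 = 19.5 kJ/mol.
Ph at 240° (eclipsed): I–Et eclipsed, SH–H eclipsed, iPr–Ph eclipsed; 14.2 + 5.8 + 16.6 = 36.6 kJ/mol.
Ph at 300° (staggered): I–Ph gauche, I–Et gauche, SH–Et gauche, iPr–Ph gauche; 5.2 + 5.0 + 4.5 + 5.7 = 20.4 kJ/mol.
Max at 120° (36.6 kJ/mol), min at 60° (18.5 kJ/mol); barrier = 18.1 kJ/mol.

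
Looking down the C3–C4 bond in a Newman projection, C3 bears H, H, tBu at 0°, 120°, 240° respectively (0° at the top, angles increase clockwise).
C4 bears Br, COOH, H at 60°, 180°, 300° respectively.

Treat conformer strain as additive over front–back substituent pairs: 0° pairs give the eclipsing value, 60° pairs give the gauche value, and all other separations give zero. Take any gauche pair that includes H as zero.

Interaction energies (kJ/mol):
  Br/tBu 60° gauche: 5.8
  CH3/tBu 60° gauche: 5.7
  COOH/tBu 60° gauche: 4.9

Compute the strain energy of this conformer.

This conformer (staggered): tBu(240°)/COOH(180°) gauche 4.9 → 4.9 kJ/mol.

4.9 kJ/mol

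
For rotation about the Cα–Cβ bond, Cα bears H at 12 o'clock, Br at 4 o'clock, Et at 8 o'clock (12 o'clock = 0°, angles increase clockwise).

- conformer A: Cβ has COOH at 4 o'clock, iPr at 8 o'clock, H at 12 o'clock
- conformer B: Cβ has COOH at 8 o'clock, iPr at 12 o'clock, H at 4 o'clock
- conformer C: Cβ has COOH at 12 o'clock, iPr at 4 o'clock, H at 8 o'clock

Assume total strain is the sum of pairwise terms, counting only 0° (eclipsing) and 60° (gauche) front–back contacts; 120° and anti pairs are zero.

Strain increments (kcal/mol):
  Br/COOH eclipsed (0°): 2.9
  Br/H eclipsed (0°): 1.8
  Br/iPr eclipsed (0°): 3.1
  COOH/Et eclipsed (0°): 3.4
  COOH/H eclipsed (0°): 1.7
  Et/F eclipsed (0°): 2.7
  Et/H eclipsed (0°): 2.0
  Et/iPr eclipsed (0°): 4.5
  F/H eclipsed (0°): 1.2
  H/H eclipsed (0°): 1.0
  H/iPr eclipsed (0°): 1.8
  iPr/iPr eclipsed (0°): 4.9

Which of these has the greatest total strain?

A (eclipsed): H(0°)/H(0°) eclipsed 1.0; Br(120°)/COOH(120°) eclipsed 2.9; Et(240°)/iPr(240°) eclipsed 4.5 → 8.4 kcal/mol.
B (eclipsed): H(0°)/iPr(0°) eclipsed 1.8; Br(120°)/H(120°) eclipsed 1.8; Et(240°)/COOH(240°) eclipsed 3.4 → 7.0 kcal/mol.
C (eclipsed): H(0°)/COOH(0°) eclipsed 1.7; Br(120°)/iPr(120°) eclipsed 3.1; Et(240°)/H(240°) eclipsed 2.0 → 6.8 kcal/mol.
A has the highest total (8.4 kcal/mol).

A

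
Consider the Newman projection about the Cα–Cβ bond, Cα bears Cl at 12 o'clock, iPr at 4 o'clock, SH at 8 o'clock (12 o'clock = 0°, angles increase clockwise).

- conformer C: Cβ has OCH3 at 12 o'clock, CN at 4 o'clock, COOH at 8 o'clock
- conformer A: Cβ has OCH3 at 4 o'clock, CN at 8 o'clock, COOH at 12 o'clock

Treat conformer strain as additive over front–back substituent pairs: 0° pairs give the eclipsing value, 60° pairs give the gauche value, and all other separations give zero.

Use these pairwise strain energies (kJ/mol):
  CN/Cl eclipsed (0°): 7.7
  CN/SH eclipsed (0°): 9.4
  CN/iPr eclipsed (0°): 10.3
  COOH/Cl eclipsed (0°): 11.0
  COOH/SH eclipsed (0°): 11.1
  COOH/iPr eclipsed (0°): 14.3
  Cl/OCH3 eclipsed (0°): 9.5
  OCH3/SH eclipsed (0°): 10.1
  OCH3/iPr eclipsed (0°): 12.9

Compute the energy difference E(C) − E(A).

C (eclipsed): Cl–OCH3 eclipsed, iPr–CN eclipsed, SH–COOH eclipsed; 9.5 + 10.3 + 11.1 = 30.9 kJ/mol.
A (eclipsed): Cl–COOH eclipsed, iPr–OCH3 eclipsed, SH–CN eclipsed; 11.0 + 12.9 + 9.4 = 33.3 kJ/mol.
E(C) − E(A) = 30.9 − 33.3 = -2.4 kJ/mol.

-2.4 kJ/mol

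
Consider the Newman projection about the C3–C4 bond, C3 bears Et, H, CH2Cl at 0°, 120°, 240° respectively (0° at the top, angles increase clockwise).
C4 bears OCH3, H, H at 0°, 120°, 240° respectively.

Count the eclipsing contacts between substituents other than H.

Non-H eclipsing pairs: Et(0°)/OCH3(0°) — 1 interaction.

1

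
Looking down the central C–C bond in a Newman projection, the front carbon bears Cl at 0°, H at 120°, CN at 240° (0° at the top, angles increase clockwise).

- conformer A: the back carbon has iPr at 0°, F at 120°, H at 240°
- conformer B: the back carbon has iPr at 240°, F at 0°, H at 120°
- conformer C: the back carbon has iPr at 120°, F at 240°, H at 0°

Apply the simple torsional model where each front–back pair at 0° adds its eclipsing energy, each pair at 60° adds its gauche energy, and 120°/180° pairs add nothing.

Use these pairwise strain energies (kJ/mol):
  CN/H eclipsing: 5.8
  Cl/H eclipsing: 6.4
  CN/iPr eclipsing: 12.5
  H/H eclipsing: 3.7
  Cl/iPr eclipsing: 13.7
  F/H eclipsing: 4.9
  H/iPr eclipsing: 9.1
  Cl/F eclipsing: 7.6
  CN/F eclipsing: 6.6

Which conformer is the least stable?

A is eclipsed. Cl at 0° is eclipsed with iPr at 0° (13.7); H at 120° is eclipsed with F at 120° (4.9); CN at 240° is eclipsed with H at 240° (5.8). Total 24.4 kJ/mol.
B is eclipsed. Cl at 0° is eclipsed with F at 0° (7.6); H at 120° is eclipsed with H at 120° (3.7); CN at 240° is eclipsed with iPr at 240° (12.5). Total 23.8 kJ/mol.
C is eclipsed. Cl at 0° is eclipsed with H at 0° (6.4); H at 120° is eclipsed with iPr at 120° (9.1); CN at 240° is eclipsed with F at 240° (6.6). Total 22.1 kJ/mol.
A has the highest total (24.4 kJ/mol).

A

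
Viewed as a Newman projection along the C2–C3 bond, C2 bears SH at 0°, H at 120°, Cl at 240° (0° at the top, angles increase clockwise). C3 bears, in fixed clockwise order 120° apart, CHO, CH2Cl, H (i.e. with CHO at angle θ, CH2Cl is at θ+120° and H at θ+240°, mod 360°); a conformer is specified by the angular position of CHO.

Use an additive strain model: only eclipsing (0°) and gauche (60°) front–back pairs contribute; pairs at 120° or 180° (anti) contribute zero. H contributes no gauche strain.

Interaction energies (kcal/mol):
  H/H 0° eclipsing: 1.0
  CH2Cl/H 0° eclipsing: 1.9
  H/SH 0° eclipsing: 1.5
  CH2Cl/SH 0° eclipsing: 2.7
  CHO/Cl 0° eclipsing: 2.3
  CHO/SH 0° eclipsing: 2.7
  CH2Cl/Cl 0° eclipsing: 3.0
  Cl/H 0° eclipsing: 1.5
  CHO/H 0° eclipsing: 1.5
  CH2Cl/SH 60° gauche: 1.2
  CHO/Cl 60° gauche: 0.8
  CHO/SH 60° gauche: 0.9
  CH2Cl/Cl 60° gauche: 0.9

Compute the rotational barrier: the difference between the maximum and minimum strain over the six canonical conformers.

CHO at 0° is eclipsed. SH at 0° is eclipsed with CHO at 0° (2.7); H at 120° is eclipsed with CH2Cl at 120° (1.9); Cl at 240° is eclipsed with H at 240° (1.5). Total 6.1 kcal/mol.
CHO at 60° is staggered. SH at 0° is gauche with CHO at 60° (0.9); Cl at 240° is gauche with CH2Cl at 180° (0.9). Total 1.8 kcal/mol.
CHO at 120° is eclipsed. SH at 0° is eclipsed with H at 0° (1.5); H at 120° is eclipsed with CHO at 120° (1.5); Cl at 240° is eclipsed with CH2Cl at 240° (3.0). Total 6.0 kcal/mol.
CHO at 180° is staggered. SH at 0° is gauche with CH2Cl at 300° (1.2); Cl at 240° is gauche with CHO at 180° (0.8); Cl at 240° is gauche with CH2Cl at 300° (0.9). Total 2.9 kcal/mol.
CHO at 240° is eclipsed. SH at 0° is eclipsed with CH2Cl at 0° (2.7); H at 120° is eclipsed with H at 120° (1.0); Cl at 240° is eclipsed with CHO at 240° (2.3). Total 6.0 kcal/mol.
CHO at 300° is staggered. SH at 0° is gauche with CHO at 300° (0.9); SH at 0° is gauche with CH2Cl at 60° (1.2); Cl at 240° is gauche with CHO at 300° (0.8). Total 2.9 kcal/mol.
Max at 0° (6.1 kcal/mol), min at 60° (1.8 kcal/mol); barrier = 4.3 kcal/mol.

4.3 kcal/mol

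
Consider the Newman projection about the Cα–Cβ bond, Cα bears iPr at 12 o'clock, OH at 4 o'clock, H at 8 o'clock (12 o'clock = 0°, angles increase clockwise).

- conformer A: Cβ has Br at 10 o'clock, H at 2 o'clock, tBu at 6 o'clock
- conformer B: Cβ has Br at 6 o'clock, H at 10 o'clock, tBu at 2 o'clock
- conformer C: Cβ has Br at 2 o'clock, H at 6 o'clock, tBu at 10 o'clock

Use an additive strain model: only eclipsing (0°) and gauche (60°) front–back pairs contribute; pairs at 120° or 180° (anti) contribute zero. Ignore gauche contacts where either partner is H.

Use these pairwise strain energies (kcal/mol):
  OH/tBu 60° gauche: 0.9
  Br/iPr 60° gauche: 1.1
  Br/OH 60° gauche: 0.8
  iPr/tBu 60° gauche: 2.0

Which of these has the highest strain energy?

A (staggered): iPr–Br gauche, OH–tBu gauche; 1.1 + 0.9 = 2.0 kcal/mol.
B (staggered): iPr–tBu gauche, OH–Br gauche, OH–tBu gauche; 2.0 + 0.8 + 0.9 = 3.7 kcal/mol.
C (staggered): iPr–Br gauche, iPr–tBu gauche, OH–Br gauche; 1.1 + 2.0 + 0.8 = 3.9 kcal/mol.
C has the highest total (3.9 kcal/mol).

C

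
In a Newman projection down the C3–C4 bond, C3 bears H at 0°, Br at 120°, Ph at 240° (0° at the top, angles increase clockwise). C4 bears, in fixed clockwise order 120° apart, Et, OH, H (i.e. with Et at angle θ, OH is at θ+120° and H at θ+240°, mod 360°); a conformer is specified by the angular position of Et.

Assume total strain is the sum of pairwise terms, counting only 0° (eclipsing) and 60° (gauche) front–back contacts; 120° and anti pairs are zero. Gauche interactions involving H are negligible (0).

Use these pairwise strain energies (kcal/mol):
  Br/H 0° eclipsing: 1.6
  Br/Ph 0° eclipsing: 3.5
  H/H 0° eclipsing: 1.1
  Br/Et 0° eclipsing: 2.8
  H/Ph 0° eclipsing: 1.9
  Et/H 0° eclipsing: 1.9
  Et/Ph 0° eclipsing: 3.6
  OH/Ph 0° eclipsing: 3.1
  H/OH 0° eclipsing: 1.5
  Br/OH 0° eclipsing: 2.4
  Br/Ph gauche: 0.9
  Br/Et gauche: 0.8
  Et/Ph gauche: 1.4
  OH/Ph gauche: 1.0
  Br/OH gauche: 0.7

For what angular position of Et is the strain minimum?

300°

Et at 0° (eclipsed): H–Et eclipsed, Br–OH eclipsed, Ph–H eclipsed; 1.9 + 2.4 + 1.9 = 6.2 kcal/mol.
Et at 60° (staggered): Br–Et gauche, Br–OH gauche, Ph–OH gauche; 0.8 + 0.7 + 1.0 = 2.5 kcal/mol.
Et at 120° (eclipsed): H–H eclipsed, Br–Et eclipsed, Ph–OH eclipsed; 1.1 + 2.8 + 3.1 = 7.0 kcal/mol.
Et at 180° (staggered): Br–Et gauche, Ph–Et gauche, Ph–OH gauche; 0.8 + 1.4 + 1.0 = 3.2 kcal/mol.
Et at 240° (eclipsed): H–OH eclipsed, Br–H eclipsed, Ph–Et eclipsed; 1.5 + 1.6 + 3.6 = 6.7 kcal/mol.
Et at 300° (staggered): Br–OH gauche, Ph–Et gauche; 0.7 + 1.4 = 2.1 kcal/mol.
The minimum (2.1 kcal/mol) occurs with Et at 300°.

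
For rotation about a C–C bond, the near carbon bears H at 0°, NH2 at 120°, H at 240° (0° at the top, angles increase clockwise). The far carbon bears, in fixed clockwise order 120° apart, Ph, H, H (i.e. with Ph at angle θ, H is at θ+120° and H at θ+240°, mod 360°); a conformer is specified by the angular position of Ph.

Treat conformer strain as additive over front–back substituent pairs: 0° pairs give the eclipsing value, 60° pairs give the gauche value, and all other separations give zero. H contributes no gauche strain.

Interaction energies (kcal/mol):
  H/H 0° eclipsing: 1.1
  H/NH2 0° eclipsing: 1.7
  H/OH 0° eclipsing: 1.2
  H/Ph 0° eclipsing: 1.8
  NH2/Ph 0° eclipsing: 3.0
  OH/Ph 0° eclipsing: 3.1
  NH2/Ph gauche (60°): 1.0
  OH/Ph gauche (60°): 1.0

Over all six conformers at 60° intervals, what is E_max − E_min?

5.2 kcal/mol

Ph at 0° is eclipsed. H at 0° is eclipsed with Ph at 0° (1.8); NH2 at 120° is eclipsed with H at 120° (1.7); H at 240° is eclipsed with H at 240° (1.1). Total 4.6 kcal/mol.
Ph at 60° is staggered. NH2 at 120° is gauche with Ph at 60° (1.0). Total 1.0 kcal/mol.
Ph at 120° is eclipsed. H at 0° is eclipsed with H at 0° (1.1); NH2 at 120° is eclipsed with Ph at 120° (3.0); H at 240° is eclipsed with H at 240° (1.1). Total 5.2 kcal/mol.
Ph at 180° is staggered. NH2 at 120° is gauche with Ph at 180° (1.0). Total 1.0 kcal/mol.
Ph at 240° is eclipsed. H at 0° is eclipsed with H at 0° (1.1); NH2 at 120° is eclipsed with H at 120° (1.7); H at 240° is eclipsed with Ph at 240° (1.8). Total 4.6 kcal/mol.
Ph at 300° (staggered): no non-H gauche contacts → 0.0 kcal/mol.
Max at 120° (5.2 kcal/mol), min at 300° (0.0 kcal/mol); barrier = 5.2 kcal/mol.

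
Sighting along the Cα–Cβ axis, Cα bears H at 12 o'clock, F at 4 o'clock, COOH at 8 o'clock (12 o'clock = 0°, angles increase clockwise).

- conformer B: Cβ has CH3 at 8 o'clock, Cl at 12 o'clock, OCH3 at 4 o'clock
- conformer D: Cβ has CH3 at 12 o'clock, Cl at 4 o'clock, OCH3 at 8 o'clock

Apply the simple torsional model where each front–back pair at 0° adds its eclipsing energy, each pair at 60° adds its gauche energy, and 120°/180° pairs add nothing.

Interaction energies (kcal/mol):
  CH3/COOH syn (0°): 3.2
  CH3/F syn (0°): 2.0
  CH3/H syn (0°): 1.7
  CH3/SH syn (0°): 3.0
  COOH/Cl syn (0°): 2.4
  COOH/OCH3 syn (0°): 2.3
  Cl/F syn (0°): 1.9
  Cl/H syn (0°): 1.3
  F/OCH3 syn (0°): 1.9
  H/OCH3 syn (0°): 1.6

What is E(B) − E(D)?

B (eclipsed): H–Cl eclipsed, F–OCH3 eclipsed, COOH–CH3 eclipsed; 1.3 + 1.9 + 3.2 = 6.4 kcal/mol.
D (eclipsed): H–CH3 eclipsed, F–Cl eclipsed, COOH–OCH3 eclipsed; 1.7 + 1.9 + 2.3 = 5.9 kcal/mol.
E(B) − E(D) = 6.4 − 5.9 = +0.5 kcal/mol.

+0.5 kcal/mol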